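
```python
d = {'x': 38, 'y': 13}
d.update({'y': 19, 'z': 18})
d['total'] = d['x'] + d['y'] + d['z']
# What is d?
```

After line 1: d = {'x': 38, 'y': 13}
After line 2 (y overwritten, z added): d = {'x': 38, 'y': 19, 'z': 18}
After line 3 (total = 38 + 19 + 18 = 75): d = {'x': 38, 'y': 19, 'z': 18, 'total': 75}

{'x': 38, 'y': 19, 'z': 18, 'total': 75}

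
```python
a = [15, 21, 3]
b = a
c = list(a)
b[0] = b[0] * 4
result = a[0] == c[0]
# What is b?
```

After line 1: a = [15, 21, 3]
After line 2 (b = a, alias): a = [15, 21, 3], b = [15, 21, 3]
After line 3 (c = list(a) is a copy, new object): c = [15, 21, 3]
After line 4 (b[0] = 15 * 4 = 60; mutates shared a/b): a = b = [60, 21, 3], c = [15, 21, 3]
After line 5 (a[0] = 60, c[0] = 15; result = False)

[60, 21, 3]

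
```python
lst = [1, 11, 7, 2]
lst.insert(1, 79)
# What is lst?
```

[1, 79, 11, 7, 2]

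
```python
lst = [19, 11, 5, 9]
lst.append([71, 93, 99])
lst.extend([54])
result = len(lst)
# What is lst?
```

After line 1: lst = [19, 11, 5, 9]
After line 2 (append adds [71, 93, 99] as single element): lst = [19, 11, 5, 9, [71, 93, 99]]
After line 3 (extend unpacks [54], adds 54): lst = [19, 11, 5, 9, [71, 93, 99], 54]
After line 4: result = len(lst) = 6

[19, 11, 5, 9, [71, 93, 99], 54]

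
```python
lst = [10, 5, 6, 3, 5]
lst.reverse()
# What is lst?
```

[5, 3, 6, 5, 10]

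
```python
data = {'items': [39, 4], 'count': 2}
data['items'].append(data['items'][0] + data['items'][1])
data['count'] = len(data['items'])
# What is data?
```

After line 1: data = {'items': [39, 4], 'count': 2}
After line 2 (append 39 + 4 = 43): data = {'items': [39, 4, 43], 'count': 2}
After line 3 (count = len(items) = 3): data = {'items': [39, 4, 43], 'count': 3}

{'items': [39, 4, 43], 'count': 3}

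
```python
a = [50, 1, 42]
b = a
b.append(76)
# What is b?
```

After line 1: a = [50, 1, 42]
After line 2 (b = a is an alias, same object): a = [50, 1, 42], b = [50, 1, 42]
After line 3 (b.append mutates the shared list): a = [50, 1, 42, 76], b = [50, 1, 42, 76]

[50, 1, 42, 76]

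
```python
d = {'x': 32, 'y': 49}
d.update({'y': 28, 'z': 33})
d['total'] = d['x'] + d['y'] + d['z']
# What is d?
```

After line 1: d = {'x': 32, 'y': 49}
After line 2 (y overwritten, z added): d = {'x': 32, 'y': 28, 'z': 33}
After line 3 (total = 32 + 28 + 33 = 93): d = {'x': 32, 'y': 28, 'z': 33, 'total': 93}

{'x': 32, 'y': 28, 'z': 33, 'total': 93}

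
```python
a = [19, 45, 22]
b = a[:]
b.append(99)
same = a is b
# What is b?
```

After line 1: a = [19, 45, 22]
After line 2 (b = a[:] is a shallow copy, new object): a = [19, 45, 22], b = [19, 45, 22]
After line 3 (append only mutates b): a = [19, 45, 22], b = [19, 45, 22, 99]
After line 4 (same = a is b; different objects -> False): same = False

[19, 45, 22, 99]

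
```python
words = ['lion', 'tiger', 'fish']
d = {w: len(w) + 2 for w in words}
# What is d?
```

{'lion': 6, 'tiger': 7, 'fish': 6}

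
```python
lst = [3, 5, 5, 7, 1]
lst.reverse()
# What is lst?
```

[1, 7, 5, 5, 3]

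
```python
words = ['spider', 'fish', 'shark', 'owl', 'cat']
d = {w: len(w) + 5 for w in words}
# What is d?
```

{'spider': 11, 'fish': 9, 'shark': 10, 'owl': 8, 'cat': 8}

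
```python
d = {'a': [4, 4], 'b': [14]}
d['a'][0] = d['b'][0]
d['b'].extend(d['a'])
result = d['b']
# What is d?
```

After line 1: d = {'a': [4, 4], 'b': [14]}
After line 2 (a[0] = b[0] = 14): d = {'a': [14, 4], 'b': [14]}
After line 3 (b.extend(a) appends [14, 4]): d = {'a': [14, 4], 'b': [14, 14, 4]}
After line 4: result = d['b'] = [14, 14, 4]

{'a': [14, 4], 'b': [14, 14, 4]}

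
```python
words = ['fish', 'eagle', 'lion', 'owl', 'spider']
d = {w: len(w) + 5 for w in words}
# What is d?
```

{'fish': 9, 'eagle': 10, 'lion': 9, 'owl': 8, 'spider': 11}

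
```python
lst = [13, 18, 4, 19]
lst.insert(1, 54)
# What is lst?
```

[13, 54, 18, 4, 19]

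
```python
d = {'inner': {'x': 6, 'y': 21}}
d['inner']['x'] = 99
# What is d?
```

After line 1: d = {'inner': {'x': 6, 'y': 21}}
After line 2 (inner x overwritten): d = {'inner': {'x': 99, 'y': 21}}

{'inner': {'x': 99, 'y': 21}}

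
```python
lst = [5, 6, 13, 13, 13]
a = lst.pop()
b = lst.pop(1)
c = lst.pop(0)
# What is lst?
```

After line 1: lst = [5, 6, 13, 13, 13]
After line 2 (pop() -> a = 13): lst = [5, 6, 13, 13]
After line 3 (pop(1) -> b = 6): lst = [5, 13, 13]
After line 4 (pop(0) -> c = 5): lst = [13, 13]

[13, 13]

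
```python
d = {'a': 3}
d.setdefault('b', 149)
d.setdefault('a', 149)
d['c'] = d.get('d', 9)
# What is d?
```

After line 1: d = {'a': 3}
After line 2 (setdefault adds 'b'=149): d = {'a': 3, 'b': 149}
After line 3 (setdefault 'a' no-op, already exists): d = {'a': 3, 'b': 149}
After line 4 (get('d', 9) returns default since 'd' not in d): d = {'a': 3, 'b': 149, 'c': 9}

{'a': 3, 'b': 149, 'c': 9}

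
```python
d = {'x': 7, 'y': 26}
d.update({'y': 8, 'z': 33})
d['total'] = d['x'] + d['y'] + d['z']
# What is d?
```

After line 1: d = {'x': 7, 'y': 26}
After line 2 (y overwritten, z added): d = {'x': 7, 'y': 8, 'z': 33}
After line 3 (total = 7 + 8 + 33 = 48): d = {'x': 7, 'y': 8, 'z': 33, 'total': 48}

{'x': 7, 'y': 8, 'z': 33, 'total': 48}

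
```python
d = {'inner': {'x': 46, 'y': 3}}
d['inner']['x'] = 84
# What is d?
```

After line 1: d = {'inner': {'x': 46, 'y': 3}}
After line 2 (inner x overwritten): d = {'inner': {'x': 84, 'y': 3}}

{'inner': {'x': 84, 'y': 3}}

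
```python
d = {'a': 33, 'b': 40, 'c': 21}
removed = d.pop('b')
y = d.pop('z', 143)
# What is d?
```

After line 1: d = {'a': 33, 'b': 40, 'c': 21}
After line 2 (pop 'b' returns 40): d = {'a': 33, 'c': 21}, removed = 40
After line 3 (pop 'z' missing, returns default 143): d = {'a': 33, 'c': 21}, y = 143

{'a': 33, 'c': 21}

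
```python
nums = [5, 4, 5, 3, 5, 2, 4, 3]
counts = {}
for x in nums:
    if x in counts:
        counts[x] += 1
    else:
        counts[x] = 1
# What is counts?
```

Initial: counts = {}, nums = [5, 4, 5, 3, 5, 2, 4, 3]
See 5: counts = {5: 1}
See 4: counts = {5: 1, 4: 1}
See 5: counts = {5: 2, 4: 1}
See 3: counts = {5: 2, 4: 1, 3: 1}
See 5: counts = {5: 3, 4: 1, 3: 1}
See 2: counts = {5: 3, 4: 1, 3: 1, 2: 1}
See 4: counts = {5: 3, 4: 2, 3: 1, 2: 1}
See 3: counts = {5: 3, 4: 2, 3: 2, 2: 1}

{5: 3, 4: 2, 3: 2, 2: 1}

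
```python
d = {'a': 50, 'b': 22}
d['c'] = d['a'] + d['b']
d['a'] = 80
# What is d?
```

After line 1: d = {'a': 50, 'b': 22}
After line 2 (d['c'] = 50 + 22): d = {'a': 50, 'b': 22, 'c': 72}
After line 3: d = {'a': 80, 'b': 22, 'c': 72}

{'a': 80, 'b': 22, 'c': 72}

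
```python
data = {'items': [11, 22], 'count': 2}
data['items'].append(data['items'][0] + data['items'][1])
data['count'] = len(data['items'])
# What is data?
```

After line 1: data = {'items': [11, 22], 'count': 2}
After line 2 (append 11 + 22 = 33): data = {'items': [11, 22, 33], 'count': 2}
After line 3 (count = len(items) = 3): data = {'items': [11, 22, 33], 'count': 3}

{'items': [11, 22, 33], 'count': 3}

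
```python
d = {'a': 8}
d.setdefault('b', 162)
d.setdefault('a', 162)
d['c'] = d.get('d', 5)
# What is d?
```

After line 1: d = {'a': 8}
After line 2 (setdefault adds 'b'=162): d = {'a': 8, 'b': 162}
After line 3 (setdefault 'a' no-op, already exists): d = {'a': 8, 'b': 162}
After line 4 (get('d', 5) returns default since 'd' not in d): d = {'a': 8, 'b': 162, 'c': 5}

{'a': 8, 'b': 162, 'c': 5}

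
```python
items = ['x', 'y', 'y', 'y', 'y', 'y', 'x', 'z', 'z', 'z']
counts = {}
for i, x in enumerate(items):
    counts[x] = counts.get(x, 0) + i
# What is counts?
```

Initial: counts = {}, items = ['x', 'y', 'y', 'y', 'y', 'y', 'x', 'z', 'z', 'z']
i=0, x='x': counts = {'x': 0}
i=1, x='y': counts = {'x': 0, 'y': 1}
i=2, x='y': counts = {'x': 0, 'y': 3}
i=3, x='y': counts = {'x': 0, 'y': 6}
i=4, x='y': counts = {'x': 0, 'y': 10}
i=5, x='y': counts = {'x': 0, 'y': 15}
i=6, x='x': counts = {'x': 6, 'y': 15}
i=7, x='z': counts = {'x': 6, 'y': 15, 'z': 7}
i=8, x='z': counts = {'x': 6, 'y': 15, 'z': 15}
i=9, x='z': counts = {'x': 6, 'y': 15, 'z': 24}

{'x': 6, 'y': 15, 'z': 24}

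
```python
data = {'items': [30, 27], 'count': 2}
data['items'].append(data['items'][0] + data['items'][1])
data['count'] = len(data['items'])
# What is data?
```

After line 1: data = {'items': [30, 27], 'count': 2}
After line 2 (append 30 + 27 = 57): data = {'items': [30, 27, 57], 'count': 2}
After line 3 (count = len(items) = 3): data = {'items': [30, 27, 57], 'count': 3}

{'items': [30, 27, 57], 'count': 3}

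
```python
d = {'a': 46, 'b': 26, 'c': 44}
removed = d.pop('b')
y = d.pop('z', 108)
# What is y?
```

After line 1: d = {'a': 46, 'b': 26, 'c': 44}
After line 2 (pop 'b' returns 26): d = {'a': 46, 'c': 44}, removed = 26
After line 3 (pop 'z' missing, returns default 108): d = {'a': 46, 'c': 44}, y = 108

108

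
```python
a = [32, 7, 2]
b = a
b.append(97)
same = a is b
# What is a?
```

After line 1: a = [32, 7, 2]
After line 2 (b = a is an alias, same object): a = [32, 7, 2], b = [32, 7, 2]
After line 3 (b.append mutates the shared list): a = [32, 7, 2, 97], b = [32, 7, 2, 97]
After line 4 (same = a is b; same object -> True): same = True

[32, 7, 2, 97]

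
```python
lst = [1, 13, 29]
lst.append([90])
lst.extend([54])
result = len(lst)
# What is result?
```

After line 1: lst = [1, 13, 29]
After line 2 (append adds [90] as single element): lst = [1, 13, 29, [90]]
After line 3 (extend unpacks [54], adds 54): lst = [1, 13, 29, [90], 54]
After line 4: result = len(lst) = 5

5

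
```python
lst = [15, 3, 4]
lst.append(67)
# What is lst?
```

[15, 3, 4, 67]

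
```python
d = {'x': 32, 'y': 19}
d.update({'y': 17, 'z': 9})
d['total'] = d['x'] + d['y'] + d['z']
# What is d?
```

After line 1: d = {'x': 32, 'y': 19}
After line 2 (y overwritten, z added): d = {'x': 32, 'y': 17, 'z': 9}
After line 3 (total = 32 + 17 + 9 = 58): d = {'x': 32, 'y': 17, 'z': 9, 'total': 58}

{'x': 32, 'y': 17, 'z': 9, 'total': 58}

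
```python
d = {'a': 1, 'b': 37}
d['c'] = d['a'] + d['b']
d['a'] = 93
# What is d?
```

After line 1: d = {'a': 1, 'b': 37}
After line 2 (d['c'] = 1 + 37): d = {'a': 1, 'b': 37, 'c': 38}
After line 3: d = {'a': 93, 'b': 37, 'c': 38}

{'a': 93, 'b': 37, 'c': 38}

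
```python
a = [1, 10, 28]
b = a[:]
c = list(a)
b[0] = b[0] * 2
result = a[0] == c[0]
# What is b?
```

After line 1: a = [1, 10, 28]
After line 2 (b = a[:], copy): a = [1, 10, 28], b = [1, 10, 28]
After line 3 (c = list(a) is a copy, new object): c = [1, 10, 28]
After line 4 (b[0] = 1 * 2 = 2; only b mutates (copy)): a = [1, 10, 28], b = [2, 10, 28], c = [1, 10, 28]
After line 5 (a[0] = 1, c[0] = 1; result = True)

[2, 10, 28]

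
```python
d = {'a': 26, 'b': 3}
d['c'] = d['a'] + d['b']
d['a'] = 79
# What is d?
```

After line 1: d = {'a': 26, 'b': 3}
After line 2 (d['c'] = 26 + 3): d = {'a': 26, 'b': 3, 'c': 29}
After line 3: d = {'a': 79, 'b': 3, 'c': 29}

{'a': 79, 'b': 3, 'c': 29}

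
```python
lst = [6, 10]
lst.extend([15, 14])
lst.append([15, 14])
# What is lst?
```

After line 1: lst = [6, 10]
After line 2 (extend unpacks [15, 14]): lst = [6, 10, 15, 14]
After line 3 (append adds [15, 14] as single element): lst = [6, 10, 15, 14, [15, 14]]

[6, 10, 15, 14, [15, 14]]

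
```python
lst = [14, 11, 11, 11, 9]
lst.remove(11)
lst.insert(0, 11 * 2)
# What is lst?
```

After line 1: lst = [14, 11, 11, 11, 9]
After line 2 (remove first 11): lst = [14, 11, 11, 9]
After line 3 (insert 22 at index 0): lst = [22, 14, 11, 11, 9]

[22, 14, 11, 11, 9]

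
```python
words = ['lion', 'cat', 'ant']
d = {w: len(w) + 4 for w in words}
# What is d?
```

{'lion': 8, 'cat': 7, 'ant': 7}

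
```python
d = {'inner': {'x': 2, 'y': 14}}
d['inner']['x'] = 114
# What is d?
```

After line 1: d = {'inner': {'x': 2, 'y': 14}}
After line 2 (inner x overwritten): d = {'inner': {'x': 114, 'y': 14}}

{'inner': {'x': 114, 'y': 14}}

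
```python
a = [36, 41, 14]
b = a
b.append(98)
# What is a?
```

After line 1: a = [36, 41, 14]
After line 2 (b = a is an alias, same object): a = [36, 41, 14], b = [36, 41, 14]
After line 3 (b.append mutates the shared list): a = [36, 41, 14, 98], b = [36, 41, 14, 98]

[36, 41, 14, 98]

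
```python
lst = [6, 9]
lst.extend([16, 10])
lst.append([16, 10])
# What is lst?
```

After line 1: lst = [6, 9]
After line 2 (extend unpacks [16, 10]): lst = [6, 9, 16, 10]
After line 3 (append adds [16, 10] as single element): lst = [6, 9, 16, 10, [16, 10]]

[6, 9, 16, 10, [16, 10]]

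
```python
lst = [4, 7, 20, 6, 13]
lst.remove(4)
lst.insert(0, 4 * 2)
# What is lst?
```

After line 1: lst = [4, 7, 20, 6, 13]
After line 2 (remove first 4): lst = [7, 20, 6, 13]
After line 3 (insert 8 at index 0): lst = [8, 7, 20, 6, 13]

[8, 7, 20, 6, 13]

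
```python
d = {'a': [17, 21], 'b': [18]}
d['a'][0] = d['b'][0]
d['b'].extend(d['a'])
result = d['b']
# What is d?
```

After line 1: d = {'a': [17, 21], 'b': [18]}
After line 2 (a[0] = b[0] = 18): d = {'a': [18, 21], 'b': [18]}
After line 3 (b.extend(a) appends [18, 21]): d = {'a': [18, 21], 'b': [18, 18, 21]}
After line 4: result = d['b'] = [18, 18, 21]

{'a': [18, 21], 'b': [18, 18, 21]}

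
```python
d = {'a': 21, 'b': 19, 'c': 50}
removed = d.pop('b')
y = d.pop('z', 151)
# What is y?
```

After line 1: d = {'a': 21, 'b': 19, 'c': 50}
After line 2 (pop 'b' returns 19): d = {'a': 21, 'c': 50}, removed = 19
After line 3 (pop 'z' missing, returns default 151): d = {'a': 21, 'c': 50}, y = 151

151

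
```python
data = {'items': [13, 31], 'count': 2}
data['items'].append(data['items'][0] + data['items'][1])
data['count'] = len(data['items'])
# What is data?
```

After line 1: data = {'items': [13, 31], 'count': 2}
After line 2 (append 13 + 31 = 44): data = {'items': [13, 31, 44], 'count': 2}
After line 3 (count = len(items) = 3): data = {'items': [13, 31, 44], 'count': 3}

{'items': [13, 31, 44], 'count': 3}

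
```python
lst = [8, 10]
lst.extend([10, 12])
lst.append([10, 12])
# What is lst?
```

After line 1: lst = [8, 10]
After line 2 (extend unpacks [10, 12]): lst = [8, 10, 10, 12]
After line 3 (append adds [10, 12] as single element): lst = [8, 10, 10, 12, [10, 12]]

[8, 10, 10, 12, [10, 12]]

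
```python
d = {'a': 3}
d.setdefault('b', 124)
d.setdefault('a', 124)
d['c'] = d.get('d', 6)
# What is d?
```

After line 1: d = {'a': 3}
After line 2 (setdefault adds 'b'=124): d = {'a': 3, 'b': 124}
After line 3 (setdefault 'a' no-op, already exists): d = {'a': 3, 'b': 124}
After line 4 (get('d', 6) returns default since 'd' not in d): d = {'a': 3, 'b': 124, 'c': 6}

{'a': 3, 'b': 124, 'c': 6}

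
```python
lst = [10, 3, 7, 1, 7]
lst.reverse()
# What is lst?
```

[7, 1, 7, 3, 10]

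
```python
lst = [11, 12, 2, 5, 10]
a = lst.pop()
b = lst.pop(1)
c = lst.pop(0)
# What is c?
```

After line 1: lst = [11, 12, 2, 5, 10]
After line 2 (pop() -> a = 10): lst = [11, 12, 2, 5]
After line 3 (pop(1) -> b = 12): lst = [11, 2, 5]
After line 4 (pop(0) -> c = 11): lst = [2, 5]

11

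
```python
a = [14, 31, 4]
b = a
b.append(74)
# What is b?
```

After line 1: a = [14, 31, 4]
After line 2 (b = a is an alias, same object): a = [14, 31, 4], b = [14, 31, 4]
After line 3 (b.append mutates the shared list): a = [14, 31, 4, 74], b = [14, 31, 4, 74]

[14, 31, 4, 74]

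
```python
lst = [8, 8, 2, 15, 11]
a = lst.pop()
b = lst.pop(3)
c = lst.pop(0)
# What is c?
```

After line 1: lst = [8, 8, 2, 15, 11]
After line 2 (pop() -> a = 11): lst = [8, 8, 2, 15]
After line 3 (pop(3) -> b = 15): lst = [8, 8, 2]
After line 4 (pop(0) -> c = 8): lst = [8, 2]

8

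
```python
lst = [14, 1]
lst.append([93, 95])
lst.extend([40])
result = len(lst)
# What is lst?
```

After line 1: lst = [14, 1]
After line 2 (append adds [93, 95] as single element): lst = [14, 1, [93, 95]]
After line 3 (extend unpacks [40], adds 40): lst = [14, 1, [93, 95], 40]
After line 4: result = len(lst) = 4

[14, 1, [93, 95], 40]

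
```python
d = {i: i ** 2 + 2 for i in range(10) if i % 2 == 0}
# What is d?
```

{0: 2, 2: 6, 4: 18, 6: 38, 8: 66}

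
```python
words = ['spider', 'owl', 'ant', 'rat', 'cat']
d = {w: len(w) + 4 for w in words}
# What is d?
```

{'spider': 10, 'owl': 7, 'ant': 7, 'rat': 7, 'cat': 7}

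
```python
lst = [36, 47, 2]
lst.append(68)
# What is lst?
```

[36, 47, 2, 68]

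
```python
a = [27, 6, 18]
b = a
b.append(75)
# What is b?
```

After line 1: a = [27, 6, 18]
After line 2 (b = a is an alias, same object): a = [27, 6, 18], b = [27, 6, 18]
After line 3 (b.append mutates the shared list): a = [27, 6, 18, 75], b = [27, 6, 18, 75]

[27, 6, 18, 75]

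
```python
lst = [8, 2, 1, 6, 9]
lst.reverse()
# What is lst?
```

[9, 6, 1, 2, 8]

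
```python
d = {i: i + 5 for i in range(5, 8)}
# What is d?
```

{5: 10, 6: 11, 7: 12}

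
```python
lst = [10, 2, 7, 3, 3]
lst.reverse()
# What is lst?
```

[3, 3, 7, 2, 10]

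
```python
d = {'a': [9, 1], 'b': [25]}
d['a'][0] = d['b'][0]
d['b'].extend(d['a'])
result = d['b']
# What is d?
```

After line 1: d = {'a': [9, 1], 'b': [25]}
After line 2 (a[0] = b[0] = 25): d = {'a': [25, 1], 'b': [25]}
After line 3 (b.extend(a) appends [25, 1]): d = {'a': [25, 1], 'b': [25, 25, 1]}
After line 4: result = d['b'] = [25, 25, 1]

{'a': [25, 1], 'b': [25, 25, 1]}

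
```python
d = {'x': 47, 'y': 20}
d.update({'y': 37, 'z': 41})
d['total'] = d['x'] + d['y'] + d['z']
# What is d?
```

After line 1: d = {'x': 47, 'y': 20}
After line 2 (y overwritten, z added): d = {'x': 47, 'y': 37, 'z': 41}
After line 3 (total = 47 + 37 + 41 = 125): d = {'x': 47, 'y': 37, 'z': 41, 'total': 125}

{'x': 47, 'y': 37, 'z': 41, 'total': 125}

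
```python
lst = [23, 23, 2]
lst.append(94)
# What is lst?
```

[23, 23, 2, 94]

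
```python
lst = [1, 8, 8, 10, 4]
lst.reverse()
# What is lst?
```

[4, 10, 8, 8, 1]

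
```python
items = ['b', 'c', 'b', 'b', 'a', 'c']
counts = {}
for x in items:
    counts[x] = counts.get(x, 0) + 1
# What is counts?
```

Initial: counts = {}, items = ['b', 'c', 'b', 'b', 'a', 'c']
See 'b': counts = {'b': 1}
See 'c': counts = {'b': 1, 'c': 1}
See 'b': counts = {'b': 2, 'c': 1}
See 'b': counts = {'b': 3, 'c': 1}
See 'a': counts = {'b': 3, 'c': 1, 'a': 1}
See 'c': counts = {'b': 3, 'c': 2, 'a': 1}

{'b': 3, 'c': 2, 'a': 1}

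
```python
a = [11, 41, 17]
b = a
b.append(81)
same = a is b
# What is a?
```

After line 1: a = [11, 41, 17]
After line 2 (b = a is an alias, same object): a = [11, 41, 17], b = [11, 41, 17]
After line 3 (b.append mutates the shared list): a = [11, 41, 17, 81], b = [11, 41, 17, 81]
After line 4 (same = a is b; same object -> True): same = True

[11, 41, 17, 81]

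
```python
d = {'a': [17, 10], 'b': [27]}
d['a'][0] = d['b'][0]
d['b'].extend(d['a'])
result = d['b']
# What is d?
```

After line 1: d = {'a': [17, 10], 'b': [27]}
After line 2 (a[0] = b[0] = 27): d = {'a': [27, 10], 'b': [27]}
After line 3 (b.extend(a) appends [27, 10]): d = {'a': [27, 10], 'b': [27, 27, 10]}
After line 4: result = d['b'] = [27, 27, 10]

{'a': [27, 10], 'b': [27, 27, 10]}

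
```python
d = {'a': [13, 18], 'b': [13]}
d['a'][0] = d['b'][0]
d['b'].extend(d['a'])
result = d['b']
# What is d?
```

After line 1: d = {'a': [13, 18], 'b': [13]}
After line 2 (a[0] = b[0] = 13): d = {'a': [13, 18], 'b': [13]}
After line 3 (b.extend(a) appends [13, 18]): d = {'a': [13, 18], 'b': [13, 13, 18]}
After line 4: result = d['b'] = [13, 13, 18]

{'a': [13, 18], 'b': [13, 13, 18]}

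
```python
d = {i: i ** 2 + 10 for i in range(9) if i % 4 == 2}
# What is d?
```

{2: 14, 6: 46}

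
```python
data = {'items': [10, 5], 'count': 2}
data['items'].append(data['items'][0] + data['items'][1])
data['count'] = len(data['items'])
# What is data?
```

After line 1: data = {'items': [10, 5], 'count': 2}
After line 2 (append 10 + 5 = 15): data = {'items': [10, 5, 15], 'count': 2}
After line 3 (count = len(items) = 3): data = {'items': [10, 5, 15], 'count': 3}

{'items': [10, 5, 15], 'count': 3}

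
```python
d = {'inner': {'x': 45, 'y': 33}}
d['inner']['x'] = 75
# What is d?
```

After line 1: d = {'inner': {'x': 45, 'y': 33}}
After line 2 (inner x overwritten): d = {'inner': {'x': 75, 'y': 33}}

{'inner': {'x': 75, 'y': 33}}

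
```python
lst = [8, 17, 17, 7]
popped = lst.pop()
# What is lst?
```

[8, 17, 17]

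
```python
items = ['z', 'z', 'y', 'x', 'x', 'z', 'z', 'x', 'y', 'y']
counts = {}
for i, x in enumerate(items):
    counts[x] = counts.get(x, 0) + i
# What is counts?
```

Initial: counts = {}, items = ['z', 'z', 'y', 'x', 'x', 'z', 'z', 'x', 'y', 'y']
i=0, x='z': counts = {'z': 0}
i=1, x='z': counts = {'z': 1}
i=2, x='y': counts = {'z': 1, 'y': 2}
i=3, x='x': counts = {'z': 1, 'y': 2, 'x': 3}
i=4, x='x': counts = {'z': 1, 'y': 2, 'x': 7}
i=5, x='z': counts = {'z': 6, 'y': 2, 'x': 7}
i=6, x='z': counts = {'z': 12, 'y': 2, 'x': 7}
i=7, x='x': counts = {'z': 12, 'y': 2, 'x': 14}
i=8, x='y': counts = {'z': 12, 'y': 10, 'x': 14}
i=9, x='y': counts = {'z': 12, 'y': 19, 'x': 14}

{'z': 12, 'y': 19, 'x': 14}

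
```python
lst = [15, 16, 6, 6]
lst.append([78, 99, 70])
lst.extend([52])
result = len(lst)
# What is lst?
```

After line 1: lst = [15, 16, 6, 6]
After line 2 (append adds [78, 99, 70] as single element): lst = [15, 16, 6, 6, [78, 99, 70]]
After line 3 (extend unpacks [52], adds 52): lst = [15, 16, 6, 6, [78, 99, 70], 52]
After line 4: result = len(lst) = 6

[15, 16, 6, 6, [78, 99, 70], 52]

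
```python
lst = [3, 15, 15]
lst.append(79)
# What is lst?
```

[3, 15, 15, 79]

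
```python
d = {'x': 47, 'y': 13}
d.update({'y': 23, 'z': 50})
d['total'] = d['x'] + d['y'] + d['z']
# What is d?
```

After line 1: d = {'x': 47, 'y': 13}
After line 2 (y overwritten, z added): d = {'x': 47, 'y': 23, 'z': 50}
After line 3 (total = 47 + 23 + 50 = 120): d = {'x': 47, 'y': 23, 'z': 50, 'total': 120}

{'x': 47, 'y': 23, 'z': 50, 'total': 120}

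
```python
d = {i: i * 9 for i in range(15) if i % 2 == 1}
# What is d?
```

{1: 9, 3: 27, 5: 45, 7: 63, 9: 81, 11: 99, 13: 117}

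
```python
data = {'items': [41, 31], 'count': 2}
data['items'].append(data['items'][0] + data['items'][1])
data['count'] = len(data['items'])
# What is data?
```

After line 1: data = {'items': [41, 31], 'count': 2}
After line 2 (append 41 + 31 = 72): data = {'items': [41, 31, 72], 'count': 2}
After line 3 (count = len(items) = 3): data = {'items': [41, 31, 72], 'count': 3}

{'items': [41, 31, 72], 'count': 3}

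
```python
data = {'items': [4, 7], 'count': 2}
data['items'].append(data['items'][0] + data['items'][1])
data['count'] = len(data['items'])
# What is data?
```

After line 1: data = {'items': [4, 7], 'count': 2}
After line 2 (append 4 + 7 = 11): data = {'items': [4, 7, 11], 'count': 2}
After line 3 (count = len(items) = 3): data = {'items': [4, 7, 11], 'count': 3}

{'items': [4, 7, 11], 'count': 3}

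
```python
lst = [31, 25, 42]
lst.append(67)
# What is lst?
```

[31, 25, 42, 67]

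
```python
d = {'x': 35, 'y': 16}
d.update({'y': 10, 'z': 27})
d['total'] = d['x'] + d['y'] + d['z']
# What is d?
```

After line 1: d = {'x': 35, 'y': 16}
After line 2 (y overwritten, z added): d = {'x': 35, 'y': 10, 'z': 27}
After line 3 (total = 35 + 10 + 27 = 72): d = {'x': 35, 'y': 10, 'z': 27, 'total': 72}

{'x': 35, 'y': 10, 'z': 27, 'total': 72}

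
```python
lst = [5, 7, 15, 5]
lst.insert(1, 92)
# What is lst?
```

[5, 92, 7, 15, 5]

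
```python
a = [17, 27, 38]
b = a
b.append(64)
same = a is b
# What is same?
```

After line 1: a = [17, 27, 38]
After line 2 (b = a is an alias, same object): a = [17, 27, 38], b = [17, 27, 38]
After line 3 (b.append mutates the shared list): a = [17, 27, 38, 64], b = [17, 27, 38, 64]
After line 4 (same = a is b; same object -> True): same = True

True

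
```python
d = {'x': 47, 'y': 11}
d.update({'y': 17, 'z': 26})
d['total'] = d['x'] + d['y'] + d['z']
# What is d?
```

After line 1: d = {'x': 47, 'y': 11}
After line 2 (y overwritten, z added): d = {'x': 47, 'y': 17, 'z': 26}
After line 3 (total = 47 + 17 + 26 = 90): d = {'x': 47, 'y': 17, 'z': 26, 'total': 90}

{'x': 47, 'y': 17, 'z': 26, 'total': 90}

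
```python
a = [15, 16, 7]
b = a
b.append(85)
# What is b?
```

After line 1: a = [15, 16, 7]
After line 2 (b = a is an alias, same object): a = [15, 16, 7], b = [15, 16, 7]
After line 3 (b.append mutates the shared list): a = [15, 16, 7, 85], b = [15, 16, 7, 85]

[15, 16, 7, 85]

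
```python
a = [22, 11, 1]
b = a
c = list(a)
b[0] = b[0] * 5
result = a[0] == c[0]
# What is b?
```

After line 1: a = [22, 11, 1]
After line 2 (b = a, alias): a = [22, 11, 1], b = [22, 11, 1]
After line 3 (c = list(a) is a copy, new object): c = [22, 11, 1]
After line 4 (b[0] = 22 * 5 = 110; mutates shared a/b): a = b = [110, 11, 1], c = [22, 11, 1]
After line 5 (a[0] = 110, c[0] = 22; result = False)

[110, 11, 1]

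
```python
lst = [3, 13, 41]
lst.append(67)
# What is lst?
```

[3, 13, 41, 67]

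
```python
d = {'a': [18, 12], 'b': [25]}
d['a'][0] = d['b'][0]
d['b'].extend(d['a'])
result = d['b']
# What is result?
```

After line 1: d = {'a': [18, 12], 'b': [25]}
After line 2 (a[0] = b[0] = 25): d = {'a': [25, 12], 'b': [25]}
After line 3 (b.extend(a) appends [25, 12]): d = {'a': [25, 12], 'b': [25, 25, 12]}
After line 4: result = d['b'] = [25, 25, 12]

[25, 25, 12]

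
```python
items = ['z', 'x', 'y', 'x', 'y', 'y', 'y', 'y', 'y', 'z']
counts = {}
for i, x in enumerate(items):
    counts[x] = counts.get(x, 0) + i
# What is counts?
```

Initial: counts = {}, items = ['z', 'x', 'y', 'x', 'y', 'y', 'y', 'y', 'y', 'z']
i=0, x='z': counts = {'z': 0}
i=1, x='x': counts = {'z': 0, 'x': 1}
i=2, x='y': counts = {'z': 0, 'x': 1, 'y': 2}
i=3, x='x': counts = {'z': 0, 'x': 4, 'y': 2}
i=4, x='y': counts = {'z': 0, 'x': 4, 'y': 6}
i=5, x='y': counts = {'z': 0, 'x': 4, 'y': 11}
i=6, x='y': counts = {'z': 0, 'x': 4, 'y': 17}
i=7, x='y': counts = {'z': 0, 'x': 4, 'y': 24}
i=8, x='y': counts = {'z': 0, 'x': 4, 'y': 32}
i=9, x='z': counts = {'z': 9, 'x': 4, 'y': 32}

{'z': 9, 'x': 4, 'y': 32}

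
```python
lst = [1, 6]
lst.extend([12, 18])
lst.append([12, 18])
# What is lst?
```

After line 1: lst = [1, 6]
After line 2 (extend unpacks [12, 18]): lst = [1, 6, 12, 18]
After line 3 (append adds [12, 18] as single element): lst = [1, 6, 12, 18, [12, 18]]

[1, 6, 12, 18, [12, 18]]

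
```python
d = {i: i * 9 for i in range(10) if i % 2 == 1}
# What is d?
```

{1: 9, 3: 27, 5: 45, 7: 63, 9: 81}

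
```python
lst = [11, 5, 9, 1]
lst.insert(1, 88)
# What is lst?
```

[11, 88, 5, 9, 1]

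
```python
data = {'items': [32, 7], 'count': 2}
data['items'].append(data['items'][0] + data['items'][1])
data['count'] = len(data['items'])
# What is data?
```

After line 1: data = {'items': [32, 7], 'count': 2}
After line 2 (append 32 + 7 = 39): data = {'items': [32, 7, 39], 'count': 2}
After line 3 (count = len(items) = 3): data = {'items': [32, 7, 39], 'count': 3}

{'items': [32, 7, 39], 'count': 3}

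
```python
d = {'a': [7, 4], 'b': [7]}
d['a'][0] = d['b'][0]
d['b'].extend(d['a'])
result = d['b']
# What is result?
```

After line 1: d = {'a': [7, 4], 'b': [7]}
After line 2 (a[0] = b[0] = 7): d = {'a': [7, 4], 'b': [7]}
After line 3 (b.extend(a) appends [7, 4]): d = {'a': [7, 4], 'b': [7, 7, 4]}
After line 4: result = d['b'] = [7, 7, 4]

[7, 7, 4]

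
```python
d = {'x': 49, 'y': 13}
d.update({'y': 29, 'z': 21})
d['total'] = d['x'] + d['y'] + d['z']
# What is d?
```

After line 1: d = {'x': 49, 'y': 13}
After line 2 (y overwritten, z added): d = {'x': 49, 'y': 29, 'z': 21}
After line 3 (total = 49 + 29 + 21 = 99): d = {'x': 49, 'y': 29, 'z': 21, 'total': 99}

{'x': 49, 'y': 29, 'z': 21, 'total': 99}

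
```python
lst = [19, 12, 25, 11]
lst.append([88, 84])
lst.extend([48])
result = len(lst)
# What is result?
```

After line 1: lst = [19, 12, 25, 11]
After line 2 (append adds [88, 84] as single element): lst = [19, 12, 25, 11, [88, 84]]
After line 3 (extend unpacks [48], adds 48): lst = [19, 12, 25, 11, [88, 84], 48]
After line 4: result = len(lst) = 6

6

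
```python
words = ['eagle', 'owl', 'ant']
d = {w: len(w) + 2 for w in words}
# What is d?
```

{'eagle': 7, 'owl': 5, 'ant': 5}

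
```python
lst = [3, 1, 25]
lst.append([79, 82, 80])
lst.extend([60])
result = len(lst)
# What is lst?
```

After line 1: lst = [3, 1, 25]
After line 2 (append adds [79, 82, 80] as single element): lst = [3, 1, 25, [79, 82, 80]]
After line 3 (extend unpacks [60], adds 60): lst = [3, 1, 25, [79, 82, 80], 60]
After line 4: result = len(lst) = 5

[3, 1, 25, [79, 82, 80], 60]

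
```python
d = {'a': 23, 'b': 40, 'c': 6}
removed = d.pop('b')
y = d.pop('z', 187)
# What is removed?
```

After line 1: d = {'a': 23, 'b': 40, 'c': 6}
After line 2 (pop 'b' returns 40): d = {'a': 23, 'c': 6}, removed = 40
After line 3 (pop 'z' missing, returns default 187): d = {'a': 23, 'c': 6}, y = 187

40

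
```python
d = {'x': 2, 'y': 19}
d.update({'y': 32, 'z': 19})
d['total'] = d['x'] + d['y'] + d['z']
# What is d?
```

After line 1: d = {'x': 2, 'y': 19}
After line 2 (y overwritten, z added): d = {'x': 2, 'y': 32, 'z': 19}
After line 3 (total = 2 + 32 + 19 = 53): d = {'x': 2, 'y': 32, 'z': 19, 'total': 53}

{'x': 2, 'y': 32, 'z': 19, 'total': 53}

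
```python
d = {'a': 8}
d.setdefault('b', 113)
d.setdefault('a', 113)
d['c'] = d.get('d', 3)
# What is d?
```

After line 1: d = {'a': 8}
After line 2 (setdefault adds 'b'=113): d = {'a': 8, 'b': 113}
After line 3 (setdefault 'a' no-op, already exists): d = {'a': 8, 'b': 113}
After line 4 (get('d', 3) returns default since 'd' not in d): d = {'a': 8, 'b': 113, 'c': 3}

{'a': 8, 'b': 113, 'c': 3}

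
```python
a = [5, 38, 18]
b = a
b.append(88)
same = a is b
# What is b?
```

After line 1: a = [5, 38, 18]
After line 2 (b = a is an alias, same object): a = [5, 38, 18], b = [5, 38, 18]
After line 3 (b.append mutates the shared list): a = [5, 38, 18, 88], b = [5, 38, 18, 88]
After line 4 (same = a is b; same object -> True): same = True

[5, 38, 18, 88]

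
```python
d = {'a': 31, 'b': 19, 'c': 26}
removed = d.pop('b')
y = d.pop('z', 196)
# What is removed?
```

After line 1: d = {'a': 31, 'b': 19, 'c': 26}
After line 2 (pop 'b' returns 19): d = {'a': 31, 'c': 26}, removed = 19
After line 3 (pop 'z' missing, returns default 196): d = {'a': 31, 'c': 26}, y = 196

19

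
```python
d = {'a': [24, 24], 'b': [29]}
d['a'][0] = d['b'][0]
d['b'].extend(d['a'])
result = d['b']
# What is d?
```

After line 1: d = {'a': [24, 24], 'b': [29]}
After line 2 (a[0] = b[0] = 29): d = {'a': [29, 24], 'b': [29]}
After line 3 (b.extend(a) appends [29, 24]): d = {'a': [29, 24], 'b': [29, 29, 24]}
After line 4: result = d['b'] = [29, 29, 24]

{'a': [29, 24], 'b': [29, 29, 24]}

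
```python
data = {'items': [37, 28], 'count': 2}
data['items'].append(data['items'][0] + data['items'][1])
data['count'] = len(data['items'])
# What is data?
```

After line 1: data = {'items': [37, 28], 'count': 2}
After line 2 (append 37 + 28 = 65): data = {'items': [37, 28, 65], 'count': 2}
After line 3 (count = len(items) = 3): data = {'items': [37, 28, 65], 'count': 3}

{'items': [37, 28, 65], 'count': 3}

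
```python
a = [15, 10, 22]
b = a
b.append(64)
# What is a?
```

After line 1: a = [15, 10, 22]
After line 2 (b = a is an alias, same object): a = [15, 10, 22], b = [15, 10, 22]
After line 3 (b.append mutates the shared list): a = [15, 10, 22, 64], b = [15, 10, 22, 64]

[15, 10, 22, 64]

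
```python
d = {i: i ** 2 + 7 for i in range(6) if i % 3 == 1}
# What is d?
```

{1: 8, 4: 23}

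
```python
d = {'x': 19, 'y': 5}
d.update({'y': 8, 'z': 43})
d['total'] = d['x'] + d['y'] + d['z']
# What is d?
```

After line 1: d = {'x': 19, 'y': 5}
After line 2 (y overwritten, z added): d = {'x': 19, 'y': 8, 'z': 43}
After line 3 (total = 19 + 8 + 43 = 70): d = {'x': 19, 'y': 8, 'z': 43, 'total': 70}

{'x': 19, 'y': 8, 'z': 43, 'total': 70}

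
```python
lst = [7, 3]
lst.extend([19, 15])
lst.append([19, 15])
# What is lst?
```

After line 1: lst = [7, 3]
After line 2 (extend unpacks [19, 15]): lst = [7, 3, 19, 15]
After line 3 (append adds [19, 15] as single element): lst = [7, 3, 19, 15, [19, 15]]

[7, 3, 19, 15, [19, 15]]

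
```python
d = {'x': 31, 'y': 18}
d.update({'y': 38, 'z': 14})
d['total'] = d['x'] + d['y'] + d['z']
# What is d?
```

After line 1: d = {'x': 31, 'y': 18}
After line 2 (y overwritten, z added): d = {'x': 31, 'y': 38, 'z': 14}
After line 3 (total = 31 + 38 + 14 = 83): d = {'x': 31, 'y': 38, 'z': 14, 'total': 83}

{'x': 31, 'y': 38, 'z': 14, 'total': 83}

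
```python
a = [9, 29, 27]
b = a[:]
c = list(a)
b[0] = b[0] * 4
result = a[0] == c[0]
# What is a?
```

After line 1: a = [9, 29, 27]
After line 2 (b = a[:], copy): a = [9, 29, 27], b = [9, 29, 27]
After line 3 (c = list(a) is a copy, new object): c = [9, 29, 27]
After line 4 (b[0] = 9 * 4 = 36; only b mutates (copy)): a = [9, 29, 27], b = [36, 29, 27], c = [9, 29, 27]
After line 5 (a[0] = 9, c[0] = 9; result = True)

[9, 29, 27]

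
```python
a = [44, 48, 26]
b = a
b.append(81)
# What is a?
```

After line 1: a = [44, 48, 26]
After line 2 (b = a is an alias, same object): a = [44, 48, 26], b = [44, 48, 26]
After line 3 (b.append mutates the shared list): a = [44, 48, 26, 81], b = [44, 48, 26, 81]

[44, 48, 26, 81]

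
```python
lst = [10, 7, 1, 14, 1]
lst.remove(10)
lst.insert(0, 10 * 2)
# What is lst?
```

After line 1: lst = [10, 7, 1, 14, 1]
After line 2 (remove first 10): lst = [7, 1, 14, 1]
After line 3 (insert 20 at index 0): lst = [20, 7, 1, 14, 1]

[20, 7, 1, 14, 1]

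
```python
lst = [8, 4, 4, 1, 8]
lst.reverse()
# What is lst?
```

[8, 1, 4, 4, 8]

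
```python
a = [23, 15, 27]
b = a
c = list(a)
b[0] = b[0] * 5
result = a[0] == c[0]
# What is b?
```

After line 1: a = [23, 15, 27]
After line 2 (b = a, alias): a = [23, 15, 27], b = [23, 15, 27]
After line 3 (c = list(a) is a copy, new object): c = [23, 15, 27]
After line 4 (b[0] = 23 * 5 = 115; mutates shared a/b): a = b = [115, 15, 27], c = [23, 15, 27]
After line 5 (a[0] = 115, c[0] = 23; result = False)

[115, 15, 27]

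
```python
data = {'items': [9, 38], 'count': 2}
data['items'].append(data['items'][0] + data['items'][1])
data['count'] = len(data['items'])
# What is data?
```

After line 1: data = {'items': [9, 38], 'count': 2}
After line 2 (append 9 + 38 = 47): data = {'items': [9, 38, 47], 'count': 2}
After line 3 (count = len(items) = 3): data = {'items': [9, 38, 47], 'count': 3}

{'items': [9, 38, 47], 'count': 3}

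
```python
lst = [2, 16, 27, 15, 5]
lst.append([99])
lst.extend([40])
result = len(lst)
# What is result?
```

After line 1: lst = [2, 16, 27, 15, 5]
After line 2 (append adds [99] as single element): lst = [2, 16, 27, 15, 5, [99]]
After line 3 (extend unpacks [40], adds 40): lst = [2, 16, 27, 15, 5, [99], 40]
After line 4: result = len(lst) = 7

7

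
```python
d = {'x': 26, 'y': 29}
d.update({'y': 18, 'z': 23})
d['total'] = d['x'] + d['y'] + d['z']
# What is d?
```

After line 1: d = {'x': 26, 'y': 29}
After line 2 (y overwritten, z added): d = {'x': 26, 'y': 18, 'z': 23}
After line 3 (total = 26 + 18 + 23 = 67): d = {'x': 26, 'y': 18, 'z': 23, 'total': 67}

{'x': 26, 'y': 18, 'z': 23, 'total': 67}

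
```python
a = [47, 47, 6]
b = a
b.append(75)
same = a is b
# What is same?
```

After line 1: a = [47, 47, 6]
After line 2 (b = a is an alias, same object): a = [47, 47, 6], b = [47, 47, 6]
After line 3 (b.append mutates the shared list): a = [47, 47, 6, 75], b = [47, 47, 6, 75]
After line 4 (same = a is b; same object -> True): same = True

True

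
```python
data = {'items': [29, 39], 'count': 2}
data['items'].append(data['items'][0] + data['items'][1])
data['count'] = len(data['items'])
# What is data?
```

After line 1: data = {'items': [29, 39], 'count': 2}
After line 2 (append 29 + 39 = 68): data = {'items': [29, 39, 68], 'count': 2}
After line 3 (count = len(items) = 3): data = {'items': [29, 39, 68], 'count': 3}

{'items': [29, 39, 68], 'count': 3}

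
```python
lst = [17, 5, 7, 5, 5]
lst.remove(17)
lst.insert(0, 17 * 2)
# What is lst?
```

After line 1: lst = [17, 5, 7, 5, 5]
After line 2 (remove first 17): lst = [5, 7, 5, 5]
After line 3 (insert 34 at index 0): lst = [34, 5, 7, 5, 5]

[34, 5, 7, 5, 5]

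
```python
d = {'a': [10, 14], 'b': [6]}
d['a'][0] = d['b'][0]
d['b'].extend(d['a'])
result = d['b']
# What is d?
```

After line 1: d = {'a': [10, 14], 'b': [6]}
After line 2 (a[0] = b[0] = 6): d = {'a': [6, 14], 'b': [6]}
After line 3 (b.extend(a) appends [6, 14]): d = {'a': [6, 14], 'b': [6, 6, 14]}
After line 4: result = d['b'] = [6, 6, 14]

{'a': [6, 14], 'b': [6, 6, 14]}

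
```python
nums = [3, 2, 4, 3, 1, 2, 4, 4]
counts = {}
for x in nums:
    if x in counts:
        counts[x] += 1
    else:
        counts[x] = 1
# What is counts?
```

Initial: counts = {}, nums = [3, 2, 4, 3, 1, 2, 4, 4]
See 3: counts = {3: 1}
See 2: counts = {3: 1, 2: 1}
See 4: counts = {3: 1, 2: 1, 4: 1}
See 3: counts = {3: 2, 2: 1, 4: 1}
See 1: counts = {3: 2, 2: 1, 4: 1, 1: 1}
See 2: counts = {3: 2, 2: 2, 4: 1, 1: 1}
See 4: counts = {3: 2, 2: 2, 4: 2, 1: 1}
See 4: counts = {3: 2, 2: 2, 4: 3, 1: 1}

{3: 2, 2: 2, 4: 3, 1: 1}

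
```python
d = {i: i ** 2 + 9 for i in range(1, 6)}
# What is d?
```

{1: 10, 2: 13, 3: 18, 4: 25, 5: 34}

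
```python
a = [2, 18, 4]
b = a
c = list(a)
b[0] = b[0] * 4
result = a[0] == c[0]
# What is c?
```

After line 1: a = [2, 18, 4]
After line 2 (b = a, alias): a = [2, 18, 4], b = [2, 18, 4]
After line 3 (c = list(a) is a copy, new object): c = [2, 18, 4]
After line 4 (b[0] = 2 * 4 = 8; mutates shared a/b): a = b = [8, 18, 4], c = [2, 18, 4]
After line 5 (a[0] = 8, c[0] = 2; result = False)

[2, 18, 4]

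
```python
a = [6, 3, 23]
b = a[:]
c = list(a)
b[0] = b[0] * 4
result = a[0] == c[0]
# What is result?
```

After line 1: a = [6, 3, 23]
After line 2 (b = a[:], copy): a = [6, 3, 23], b = [6, 3, 23]
After line 3 (c = list(a) is a copy, new object): c = [6, 3, 23]
After line 4 (b[0] = 6 * 4 = 24; only b mutates (copy)): a = [6, 3, 23], b = [24, 3, 23], c = [6, 3, 23]
After line 5 (a[0] = 6, c[0] = 6; result = True)

True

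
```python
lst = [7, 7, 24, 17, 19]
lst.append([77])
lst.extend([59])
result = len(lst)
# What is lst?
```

After line 1: lst = [7, 7, 24, 17, 19]
After line 2 (append adds [77] as single element): lst = [7, 7, 24, 17, 19, [77]]
After line 3 (extend unpacks [59], adds 59): lst = [7, 7, 24, 17, 19, [77], 59]
After line 4: result = len(lst) = 7

[7, 7, 24, 17, 19, [77], 59]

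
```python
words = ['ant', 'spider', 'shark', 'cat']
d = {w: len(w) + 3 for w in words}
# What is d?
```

{'ant': 6, 'spider': 9, 'shark': 8, 'cat': 6}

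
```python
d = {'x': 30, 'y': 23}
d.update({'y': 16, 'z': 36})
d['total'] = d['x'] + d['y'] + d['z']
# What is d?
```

After line 1: d = {'x': 30, 'y': 23}
After line 2 (y overwritten, z added): d = {'x': 30, 'y': 16, 'z': 36}
After line 3 (total = 30 + 16 + 36 = 82): d = {'x': 30, 'y': 16, 'z': 36, 'total': 82}

{'x': 30, 'y': 16, 'z': 36, 'total': 82}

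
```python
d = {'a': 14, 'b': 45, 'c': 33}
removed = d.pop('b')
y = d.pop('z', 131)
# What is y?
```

After line 1: d = {'a': 14, 'b': 45, 'c': 33}
After line 2 (pop 'b' returns 45): d = {'a': 14, 'c': 33}, removed = 45
After line 3 (pop 'z' missing, returns default 131): d = {'a': 14, 'c': 33}, y = 131

131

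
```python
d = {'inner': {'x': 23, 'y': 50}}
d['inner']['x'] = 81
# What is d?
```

After line 1: d = {'inner': {'x': 23, 'y': 50}}
After line 2 (inner x overwritten): d = {'inner': {'x': 81, 'y': 50}}

{'inner': {'x': 81, 'y': 50}}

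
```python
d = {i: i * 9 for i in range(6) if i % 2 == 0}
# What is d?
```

{0: 0, 2: 18, 4: 36}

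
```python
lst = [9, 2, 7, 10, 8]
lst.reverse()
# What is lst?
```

[8, 10, 7, 2, 9]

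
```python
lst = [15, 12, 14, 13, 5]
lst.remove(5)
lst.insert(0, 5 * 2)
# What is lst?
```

After line 1: lst = [15, 12, 14, 13, 5]
After line 2 (remove first 5): lst = [15, 12, 14, 13]
After line 3 (insert 10 at index 0): lst = [10, 15, 12, 14, 13]

[10, 15, 12, 14, 13]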